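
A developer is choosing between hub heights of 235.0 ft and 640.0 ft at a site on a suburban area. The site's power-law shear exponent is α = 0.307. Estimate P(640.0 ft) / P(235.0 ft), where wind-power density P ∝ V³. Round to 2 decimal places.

Speed ratio: V_B/V_A = (z_B/z_A)^α = (640.0/235.0)^0.307 = (2.7234)^0.307 = 1.36013
Power-density ratio: P_B/P_A = (V_B/V_A)³ = (1.36013)³ = 2.51616

2.52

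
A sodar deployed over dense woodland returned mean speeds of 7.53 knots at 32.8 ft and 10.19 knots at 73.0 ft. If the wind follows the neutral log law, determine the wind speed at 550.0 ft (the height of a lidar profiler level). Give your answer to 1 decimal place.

Log law: V ∝ ln(z/z₀). From the pair, with r = V₁/V₂ = 0.73896,
ln z₀ = (ln z₁ − r·ln z₂)/(1 − r) = (3.4904 − 0.73896×4.2905)/0.26104 = 1.2257 → z₀ = 3.406 ft
V₃ = V₁ · ln(z₃/z₀)/ln(z₁/z₀) = 7.53 × 5.0842/2.2647 = 16.9044 knots

16.9 knots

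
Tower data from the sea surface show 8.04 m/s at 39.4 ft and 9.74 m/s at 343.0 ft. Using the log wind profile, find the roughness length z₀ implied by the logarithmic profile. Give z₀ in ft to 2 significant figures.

z₀ ≈ 0.0014 ft

Log law: V(z) ∝ ln(z/z₀). With r = V₁/V₂ = 8.04/9.74 = 0.82546,
r · ln(z₂/z₀) = ln(z₁/z₀) ⇒ ln z₀ = (ln z₁ − r·ln z₂)/(1 − r)
ln z₀ = (3.67377 − 0.82546×5.83773) / 0.17454 = -6.5605
z₀ = exp(-6.5605) = 0.001415 ft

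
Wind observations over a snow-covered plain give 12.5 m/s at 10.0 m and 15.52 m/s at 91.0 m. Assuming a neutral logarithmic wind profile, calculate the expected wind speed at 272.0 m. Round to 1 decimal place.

17.0 m/s

Log law: V ∝ ln(z/z₀). From the pair, with r = V₁/V₂ = 0.80541,
ln z₀ = (ln z₁ − r·ln z₂)/(1 − r) = (2.3026 − 0.80541×4.5109)/0.19459 = -6.8376 → z₀ = 0.001073 m
V₃ = V₁ · ln(z₃/z₀)/ln(z₁/z₀) = 12.5 × 12.4434/9.1402 = 17.0174 m/s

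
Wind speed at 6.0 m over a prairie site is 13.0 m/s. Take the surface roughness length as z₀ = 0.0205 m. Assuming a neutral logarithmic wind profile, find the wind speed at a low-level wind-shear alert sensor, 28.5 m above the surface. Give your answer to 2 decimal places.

16.57 m/s

Log law: V(z) ∝ ln(z/z₀), so V₂/V₁ = ln(z₂/z₀) / ln(z₁/z₀).
ln(28.5/0.0205) = 7.2372, ln(6.0/0.0205) = 5.6791
V₂ = 13.0 × 7.2372/5.6791 = 13.0 × 1.2744 = 16.5667 m/s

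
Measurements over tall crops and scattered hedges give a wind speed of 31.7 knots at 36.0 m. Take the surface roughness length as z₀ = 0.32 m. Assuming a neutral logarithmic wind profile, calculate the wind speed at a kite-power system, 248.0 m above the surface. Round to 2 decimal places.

Log law: V(z) ∝ ln(z/z₀), so V₂/V₁ = ln(z₂/z₀) / ln(z₁/z₀).
ln(248.0/0.32) = 6.6529, ln(36.0/0.32) = 4.7230
V₂ = 31.7 × 6.6529/4.7230 = 31.7 × 1.4086 = 44.6534 knots

44.65 knots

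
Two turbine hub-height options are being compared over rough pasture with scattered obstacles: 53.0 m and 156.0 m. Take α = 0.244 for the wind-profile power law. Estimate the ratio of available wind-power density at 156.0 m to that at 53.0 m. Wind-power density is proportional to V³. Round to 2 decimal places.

2.20

Speed ratio: V_B/V_A = (z_B/z_A)^α = (156.0/53.0)^0.244 = (2.9434)^0.244 = 1.30136
Power-density ratio: P_B/P_A = (V_B/V_A)³ = (1.30136)³ = 2.20393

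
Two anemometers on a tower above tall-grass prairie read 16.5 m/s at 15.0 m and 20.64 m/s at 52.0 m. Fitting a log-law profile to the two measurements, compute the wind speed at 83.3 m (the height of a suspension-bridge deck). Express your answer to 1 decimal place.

22.2 m/s

Log law: V ∝ ln(z/z₀). From the pair, with r = V₁/V₂ = 0.79942,
ln z₀ = (ln z₁ − r·ln z₂)/(1 − r) = (2.7081 − 0.79942×3.9512)/0.20058 = -2.2467 → z₀ = 0.1057 m
V₃ = V₁ · ln(z₃/z₀)/ln(z₁/z₀) = 16.5 × 6.6692/4.9548 = 22.2092 m/s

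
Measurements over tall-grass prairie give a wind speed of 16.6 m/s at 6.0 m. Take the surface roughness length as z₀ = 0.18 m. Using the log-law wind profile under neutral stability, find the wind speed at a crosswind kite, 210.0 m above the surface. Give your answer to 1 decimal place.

Log law: V(z) ∝ ln(z/z₀), so V₂/V₁ = ln(z₂/z₀) / ln(z₁/z₀).
ln(210.0/0.18) = 7.0619, ln(6.0/0.18) = 3.5066
V₂ = 16.6 × 7.0619/3.5066 = 16.6 × 2.0139 = 33.4310 m/s

33.4 m/s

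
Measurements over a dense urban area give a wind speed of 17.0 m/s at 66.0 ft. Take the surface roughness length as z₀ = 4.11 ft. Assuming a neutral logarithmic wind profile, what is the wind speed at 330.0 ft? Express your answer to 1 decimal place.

26.9 m/s

Log law: V(z) ∝ ln(z/z₀), so V₂/V₁ = ln(z₂/z₀) / ln(z₁/z₀).
ln(330.0/4.11) = 4.3857, ln(66.0/4.11) = 2.7762
V₂ = 17.0 × 4.3857/2.7762 = 17.0 × 1.5797 = 26.8552 m/s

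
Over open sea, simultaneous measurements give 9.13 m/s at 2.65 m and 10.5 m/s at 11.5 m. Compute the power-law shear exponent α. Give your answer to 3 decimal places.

Power law: V₂/V₁ = (z₂/z₁)^α ⇒ α = ln(V₂/V₁) / ln(z₂/z₁)
α = ln(10.5/9.13) / ln(11.5/2.65) = ln(1.1501) / ln(4.3396)
  = 0.13981 / 1.46779 = 0.09525

α ≈ 0.095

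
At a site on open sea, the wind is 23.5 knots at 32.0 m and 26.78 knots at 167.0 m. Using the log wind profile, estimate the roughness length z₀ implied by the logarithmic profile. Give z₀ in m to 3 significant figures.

z₀ ≈ 0.000231 m

Log law: V(z) ∝ ln(z/z₀). With r = V₁/V₂ = 23.5/26.78 = 0.87752,
r · ln(z₂/z₀) = ln(z₁/z₀) ⇒ ln z₀ = (ln z₁ − r·ln z₂)/(1 − r)
ln z₀ = (3.46574 − 0.87752×5.11799) / 0.12248 = -8.3721
z₀ = exp(-8.3721) = 0.0002312 m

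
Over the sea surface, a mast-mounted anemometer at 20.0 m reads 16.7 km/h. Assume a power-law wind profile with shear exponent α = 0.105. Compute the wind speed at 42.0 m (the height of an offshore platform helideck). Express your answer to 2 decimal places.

18.05 km/h

Power-law profile: V₂ = V₁ · (z₂/z₁)^α
V₂ = 16.7 × (42.0/20.0)^0.105 = 16.7 × (2.1000)^0.105
    = 16.7 × 1.0810 = 18.0530 km/h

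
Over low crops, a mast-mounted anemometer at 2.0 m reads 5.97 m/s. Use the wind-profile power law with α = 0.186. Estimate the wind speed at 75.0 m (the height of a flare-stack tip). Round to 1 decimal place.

11.7 m/s

Power-law profile: V₂ = V₁ · (z₂/z₁)^α
V₂ = 5.97 × (75.0/2.0)^0.186 = 5.97 × (37.5000)^0.186
    = 5.97 × 1.9623 = 11.7151 m/s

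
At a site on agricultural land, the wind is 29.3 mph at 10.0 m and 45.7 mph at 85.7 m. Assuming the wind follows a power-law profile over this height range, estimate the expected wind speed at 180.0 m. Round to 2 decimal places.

53.28 mph

First find α: α = ln(V₂/V₁)/ln(z₂/z₁) = ln(45.7/29.3)/ln(85.7/10.0) = 0.44451/2.14827 = 0.2069
Extrapolate from 85.7 m to 180.0 m: V₃ = 45.7 × (180.0/85.7)^0.2069 = 45.7 × 1.1660 = 53.2848 mph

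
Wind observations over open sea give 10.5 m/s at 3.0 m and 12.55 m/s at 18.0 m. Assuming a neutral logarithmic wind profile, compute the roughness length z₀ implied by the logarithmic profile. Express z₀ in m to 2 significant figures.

z₀ ≈ 0.00031 m

Log law: V(z) ∝ ln(z/z₀). With r = V₁/V₂ = 10.5/12.55 = 0.83665,
r · ln(z₂/z₀) = ln(z₁/z₀) ⇒ ln z₀ = (ln z₁ − r·ln z₂)/(1 − r)
ln z₀ = (1.09861 − 0.83665×2.89037) / 0.16335 = -8.0787
z₀ = exp(-8.0787) = 0.0003101 m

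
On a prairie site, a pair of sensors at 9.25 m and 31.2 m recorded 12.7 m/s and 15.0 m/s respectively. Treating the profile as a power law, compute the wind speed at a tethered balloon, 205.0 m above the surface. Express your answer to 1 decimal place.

First find α: α = ln(V₂/V₁)/ln(z₂/z₁) = ln(15.0/12.7)/ln(31.2/9.25) = 0.16645/1.21579 = 0.1369
Extrapolate from 31.2 m to 205.0 m: V₃ = 15.0 × (205.0/31.2)^0.1369 = 15.0 × 1.2940 = 19.4100 m/s

19.4 m/s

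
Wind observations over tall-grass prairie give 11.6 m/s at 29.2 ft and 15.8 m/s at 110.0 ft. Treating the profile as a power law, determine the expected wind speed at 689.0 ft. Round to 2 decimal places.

First find α: α = ln(V₂/V₁)/ln(z₂/z₁) = ln(15.8/11.6)/ln(110.0/29.2) = 0.30900/1.32631 = 0.2330
Extrapolate from 110.0 ft to 689.0 ft: V₃ = 15.8 × (689.0/110.0)^0.2330 = 15.8 × 1.5334 = 24.2271 m/s

24.23 m/s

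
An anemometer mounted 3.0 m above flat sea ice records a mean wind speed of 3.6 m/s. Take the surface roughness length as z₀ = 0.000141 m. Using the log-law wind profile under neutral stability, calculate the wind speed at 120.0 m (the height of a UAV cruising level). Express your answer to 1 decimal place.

Log law: V(z) ∝ ln(z/z₀), so V₂/V₁ = ln(z₂/z₀) / ln(z₁/z₀).
ln(120.0/0.000141) = 13.6542, ln(3.0/0.000141) = 9.9654
V₂ = 3.6 × 13.6542/9.9654 = 3.6 × 1.3702 = 4.9326 m/s

4.9 m/s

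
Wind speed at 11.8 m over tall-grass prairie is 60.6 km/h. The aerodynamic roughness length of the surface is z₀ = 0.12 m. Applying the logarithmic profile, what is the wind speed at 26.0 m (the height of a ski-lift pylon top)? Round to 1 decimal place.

Log law: V(z) ∝ ln(z/z₀), so V₂/V₁ = ln(z₂/z₀) / ln(z₁/z₀).
ln(26.0/0.12) = 5.3784, ln(11.8/0.12) = 4.5884
V₂ = 60.6 × 5.3784/4.5884 = 60.6 × 1.1722 = 71.0337 km/h

71.0 km/h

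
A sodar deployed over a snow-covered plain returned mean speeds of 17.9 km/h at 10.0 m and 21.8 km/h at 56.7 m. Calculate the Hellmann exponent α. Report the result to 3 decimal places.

Power law: V₂/V₁ = (z₂/z₁)^α ⇒ α = ln(V₂/V₁) / ln(z₂/z₁)
α = ln(21.8/17.9) / ln(56.7/10.0) = ln(1.2179) / ln(5.6700)
  = 0.19711 / 1.73519 = 0.11360

α ≈ 0.114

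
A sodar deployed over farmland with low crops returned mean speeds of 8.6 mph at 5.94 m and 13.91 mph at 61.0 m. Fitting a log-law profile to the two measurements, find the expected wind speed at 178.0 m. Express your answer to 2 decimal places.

16.35 mph

Log law: V ∝ ln(z/z₀). From the pair, with r = V₁/V₂ = 0.61826,
ln z₀ = (ln z₁ − r·ln z₂)/(1 − r) = (1.7817 − 0.61826×4.1109)/0.38174 = -1.9906 → z₀ = 0.1366 m
V₃ = V₁ · ln(z₃/z₀)/ln(z₁/z₀) = 8.6 × 7.1724/3.7723 = 16.3514 mph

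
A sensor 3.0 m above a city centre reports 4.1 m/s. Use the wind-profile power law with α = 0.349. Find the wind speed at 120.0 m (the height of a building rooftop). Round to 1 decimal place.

14.9 m/s

Power-law profile: V₂ = V₁ · (z₂/z₁)^α
V₂ = 4.1 × (120.0/3.0)^0.349 = 4.1 × (40.0000)^0.349
    = 4.1 × 3.6234 = 14.8560 m/s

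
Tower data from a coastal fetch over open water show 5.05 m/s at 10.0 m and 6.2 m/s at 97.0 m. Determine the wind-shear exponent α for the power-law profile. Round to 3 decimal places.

Power law: V₂/V₁ = (z₂/z₁)^α ⇒ α = ln(V₂/V₁) / ln(z₂/z₁)
α = ln(6.2/5.05) / ln(97.0/10.0) = ln(1.2277) / ln(9.7000)
  = 0.20516 / 2.27213 = 0.09029

α ≈ 0.090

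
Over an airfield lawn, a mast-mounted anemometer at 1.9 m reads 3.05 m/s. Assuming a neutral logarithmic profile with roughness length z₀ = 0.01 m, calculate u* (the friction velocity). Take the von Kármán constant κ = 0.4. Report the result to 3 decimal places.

u* ≈ 0.233 m/s

Log law: V(z) = (u*/κ) · ln(z/z₀) ⇒ u* = κ · V / ln(z/z₀)
u* = 0.4 × 3.05 / ln(1.9/0.01) = 0.4 × 3.05 / 5.2470
   = 1.2200 / 5.2470 = 0.2325 m/s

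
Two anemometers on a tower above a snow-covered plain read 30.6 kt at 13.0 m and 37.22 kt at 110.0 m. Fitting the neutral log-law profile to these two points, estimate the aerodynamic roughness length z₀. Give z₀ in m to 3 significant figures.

z₀ ≈ 0.000671 m

Log law: V(z) ∝ ln(z/z₀). With r = V₁/V₂ = 30.6/37.22 = 0.82214,
r · ln(z₂/z₀) = ln(z₁/z₀) ⇒ ln z₀ = (ln z₁ − r·ln z₂)/(1 − r)
ln z₀ = (2.56495 − 0.82214×4.70048) / 0.17786 = -7.3062
z₀ = exp(-7.3062) = 0.0006713 m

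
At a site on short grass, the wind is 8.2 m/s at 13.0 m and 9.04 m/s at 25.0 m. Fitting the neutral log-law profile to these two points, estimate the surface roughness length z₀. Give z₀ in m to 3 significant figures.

z₀ ≈ 0.0220 m

Log law: V(z) ∝ ln(z/z₀). With r = V₁/V₂ = 8.2/9.04 = 0.90708,
r · ln(z₂/z₀) = ln(z₁/z₀) ⇒ ln z₀ = (ln z₁ − r·ln z₂)/(1 − r)
ln z₀ = (2.56495 − 0.90708×3.21888) / 0.09292 = -3.8186
z₀ = exp(-3.8186) = 0.02196 m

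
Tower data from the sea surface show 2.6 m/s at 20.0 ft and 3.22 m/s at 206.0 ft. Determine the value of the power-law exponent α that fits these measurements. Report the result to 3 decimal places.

Power law: V₂/V₁ = (z₂/z₁)^α ⇒ α = ln(V₂/V₁) / ln(z₂/z₁)
α = ln(3.22/2.6) / ln(206.0/20.0) = ln(1.2385) / ln(10.3000)
  = 0.21387 / 2.33214 = 0.09171

α ≈ 0.092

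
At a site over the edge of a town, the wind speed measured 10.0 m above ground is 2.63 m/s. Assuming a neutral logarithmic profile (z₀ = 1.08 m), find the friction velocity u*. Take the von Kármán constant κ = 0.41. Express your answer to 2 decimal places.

Log law: V(z) = (u*/κ) · ln(z/z₀) ⇒ u* = κ · V / ln(z/z₀)
u* = 0.41 × 2.63 / ln(10.0/1.08) = 0.41 × 2.63 / 2.2256
   = 1.0783 / 2.2256 = 0.4845 m/s

u* ≈ 0.48 m/s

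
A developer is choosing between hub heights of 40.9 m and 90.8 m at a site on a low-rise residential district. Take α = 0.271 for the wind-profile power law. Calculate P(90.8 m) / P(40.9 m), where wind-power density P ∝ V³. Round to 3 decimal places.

1.912

Speed ratio: V_B/V_A = (z_B/z_A)^α = (90.8/40.9)^0.271 = (2.2200)^0.271 = 1.24126
Power-density ratio: P_B/P_A = (V_B/V_A)³ = (1.24126)³ = 1.91246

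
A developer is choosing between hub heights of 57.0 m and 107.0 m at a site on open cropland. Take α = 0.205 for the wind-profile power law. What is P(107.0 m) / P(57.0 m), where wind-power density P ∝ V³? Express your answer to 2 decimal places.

Speed ratio: V_B/V_A = (z_B/z_A)^α = (107.0/57.0)^0.205 = (1.8772)^0.205 = 1.13781
Power-density ratio: P_B/P_A = (V_B/V_A)³ = (1.13781)³ = 1.47302

1.47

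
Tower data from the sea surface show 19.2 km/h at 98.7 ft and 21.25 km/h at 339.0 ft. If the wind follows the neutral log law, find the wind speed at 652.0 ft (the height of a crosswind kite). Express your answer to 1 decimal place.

22.3 km/h

Log law: V ∝ ln(z/z₀). From the pair, with r = V₁/V₂ = 0.90353,
ln z₀ = (ln z₁ − r·ln z₂)/(1 − r) = (4.5921 − 0.90353×5.8260)/0.09647 = -6.9646 → z₀ = 0.0009448 ft
V₃ = V₁ · ln(z₃/z₀)/ln(z₁/z₀) = 19.2 × 13.4446/11.5567 = 22.3366 km/h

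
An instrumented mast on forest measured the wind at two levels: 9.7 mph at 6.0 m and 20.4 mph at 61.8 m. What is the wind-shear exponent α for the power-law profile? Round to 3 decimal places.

α ≈ 0.319

Power law: V₂/V₁ = (z₂/z₁)^α ⇒ α = ln(V₂/V₁) / ln(z₂/z₁)
α = ln(20.4/9.7) / ln(61.8/6.0) = ln(2.1031) / ln(10.3000)
  = 0.74341 / 2.33214 = 0.31877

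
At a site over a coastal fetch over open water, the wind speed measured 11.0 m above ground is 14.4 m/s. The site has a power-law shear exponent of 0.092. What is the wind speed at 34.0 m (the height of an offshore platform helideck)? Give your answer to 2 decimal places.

15.98 m/s

Power-law profile: V₂ = V₁ · (z₂/z₁)^α
V₂ = 14.4 × (34.0/11.0)^0.092 = 14.4 × (3.0909)^0.092
    = 14.4 × 1.1094 = 15.9754 m/s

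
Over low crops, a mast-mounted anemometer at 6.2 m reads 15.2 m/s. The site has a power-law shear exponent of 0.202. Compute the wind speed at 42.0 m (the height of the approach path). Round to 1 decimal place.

Power-law profile: V₂ = V₁ · (z₂/z₁)^α
V₂ = 15.2 × (42.0/6.2)^0.202 = 15.2 × (6.7742)^0.202
    = 15.2 × 1.4717 = 22.3706 m/s

22.4 m/s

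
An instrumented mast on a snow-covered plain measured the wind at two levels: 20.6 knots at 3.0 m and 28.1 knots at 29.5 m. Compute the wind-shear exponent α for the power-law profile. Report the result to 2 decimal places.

α ≈ 0.14

Power law: V₂/V₁ = (z₂/z₁)^α ⇒ α = ln(V₂/V₁) / ln(z₂/z₁)
α = ln(28.1/20.6) / ln(29.5/3.0) = ln(1.3641) / ln(9.8333)
  = 0.31048 / 2.28578 = 0.13583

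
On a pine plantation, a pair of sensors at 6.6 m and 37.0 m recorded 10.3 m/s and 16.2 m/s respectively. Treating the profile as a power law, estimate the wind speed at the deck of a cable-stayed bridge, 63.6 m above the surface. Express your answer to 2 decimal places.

First find α: α = ln(V₂/V₁)/ln(z₂/z₁) = ln(16.2/10.3)/ln(37.0/6.6) = 0.45287/1.72385 = 0.2627
Extrapolate from 37.0 m to 63.6 m: V₃ = 16.2 × (63.6/37.0)^0.2627 = 16.2 × 1.1529 = 18.6775 m/s

18.68 m/s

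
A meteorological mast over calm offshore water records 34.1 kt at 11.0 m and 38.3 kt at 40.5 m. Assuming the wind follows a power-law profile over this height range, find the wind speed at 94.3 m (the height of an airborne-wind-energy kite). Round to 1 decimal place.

41.3 kt

First find α: α = ln(V₂/V₁)/ln(z₂/z₁) = ln(38.3/34.1)/ln(40.5/11.0) = 0.11615/1.30341 = 0.0891
Extrapolate from 40.5 m to 94.3 m: V₃ = 38.3 × (94.3/40.5)^0.0891 = 38.3 × 1.0782 = 41.2961 kt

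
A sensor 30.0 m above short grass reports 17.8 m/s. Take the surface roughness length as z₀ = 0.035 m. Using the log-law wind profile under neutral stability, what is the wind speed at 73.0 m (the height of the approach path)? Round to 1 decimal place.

20.1 m/s

Log law: V(z) ∝ ln(z/z₀), so V₂/V₁ = ln(z₂/z₀) / ln(z₁/z₀).
ln(73.0/0.035) = 7.6429, ln(30.0/0.035) = 6.7536
V₂ = 17.8 × 7.6429/6.7536 = 17.8 × 1.1317 = 20.1438 m/s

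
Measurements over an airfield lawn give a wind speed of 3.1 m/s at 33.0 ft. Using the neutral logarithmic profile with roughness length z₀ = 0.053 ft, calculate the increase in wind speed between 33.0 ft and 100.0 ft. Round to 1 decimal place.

Log law: V₂ = V₁ · ln(z₂/z₀)/ln(z₁/z₀) = 3.1 × 7.5426/6.4340 = 3.6342 m/s
ΔV = 3.6342 − 3.1 = 0.5342 m/s

0.5 m/s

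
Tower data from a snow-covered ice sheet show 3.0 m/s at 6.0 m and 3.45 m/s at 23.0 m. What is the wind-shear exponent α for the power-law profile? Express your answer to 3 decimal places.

α ≈ 0.104

Power law: V₂/V₁ = (z₂/z₁)^α ⇒ α = ln(V₂/V₁) / ln(z₂/z₁)
α = ln(3.45/3.0) / ln(23.0/6.0) = ln(1.1500) / ln(3.8333)
  = 0.13976 / 1.34373 = 0.10401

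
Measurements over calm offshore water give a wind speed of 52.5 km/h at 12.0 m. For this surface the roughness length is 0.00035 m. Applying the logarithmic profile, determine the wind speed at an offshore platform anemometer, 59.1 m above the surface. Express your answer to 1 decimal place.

60.5 km/h

Log law: V(z) ∝ ln(z/z₀), so V₂/V₁ = ln(z₂/z₀) / ln(z₁/z₀).
ln(59.1/0.00035) = 12.0368, ln(12.0/0.00035) = 10.4425
V₂ = 52.5 × 12.0368/10.4425 = 52.5 × 1.1527 = 60.5155 km/h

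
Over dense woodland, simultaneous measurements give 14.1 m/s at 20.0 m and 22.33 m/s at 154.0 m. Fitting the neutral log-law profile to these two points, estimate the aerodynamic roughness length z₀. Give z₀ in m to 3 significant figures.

z₀ ≈ 0.606 m

Log law: V(z) ∝ ln(z/z₀). With r = V₁/V₂ = 14.1/22.33 = 0.63144,
r · ln(z₂/z₀) = ln(z₁/z₀) ⇒ ln z₀ = (ln z₁ − r·ln z₂)/(1 − r)
ln z₀ = (2.99573 − 0.63144×5.03695) / 0.36856 = -0.5014
z₀ = exp(-0.5014) = 0.6057 m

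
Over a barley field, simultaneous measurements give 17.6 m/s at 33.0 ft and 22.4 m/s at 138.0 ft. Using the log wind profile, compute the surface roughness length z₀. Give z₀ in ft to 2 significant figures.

Log law: V(z) ∝ ln(z/z₀). With r = V₁/V₂ = 17.6/22.4 = 0.78571,
r · ln(z₂/z₀) = ln(z₁/z₀) ⇒ ln z₀ = (ln z₁ − r·ln z₂)/(1 − r)
ln z₀ = (3.49651 − 0.78571×4.92725) / 0.21429 = -1.7496
z₀ = exp(-1.7496) = 0.1739 ft

z₀ ≈ 0.17 ft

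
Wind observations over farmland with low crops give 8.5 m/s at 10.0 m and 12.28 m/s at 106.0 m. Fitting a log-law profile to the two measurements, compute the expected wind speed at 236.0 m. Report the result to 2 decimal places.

Log law: V ∝ ln(z/z₀). From the pair, with r = V₁/V₂ = 0.69218,
ln z₀ = (ln z₁ − r·ln z₂)/(1 − r) = (2.3026 − 0.69218×4.6634)/0.30782 = -3.0062 → z₀ = 0.04948 m
V₃ = V₁ · ln(z₃/z₀)/ln(z₁/z₀) = 8.5 × 8.4700/5.3088 = 13.5615 m/s

13.56 m/s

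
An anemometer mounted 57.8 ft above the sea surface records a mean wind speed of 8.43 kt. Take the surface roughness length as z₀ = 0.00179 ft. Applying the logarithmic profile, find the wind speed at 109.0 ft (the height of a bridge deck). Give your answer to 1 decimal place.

Log law: V(z) ∝ ln(z/z₀), so V₂/V₁ = ln(z₂/z₀) / ln(z₁/z₀).
ln(109.0/0.00179) = 11.0169, ln(57.8/0.00179) = 10.3825
V₂ = 8.43 × 11.0169/10.3825 = 8.43 × 1.0611 = 8.9451 kt

8.9 kt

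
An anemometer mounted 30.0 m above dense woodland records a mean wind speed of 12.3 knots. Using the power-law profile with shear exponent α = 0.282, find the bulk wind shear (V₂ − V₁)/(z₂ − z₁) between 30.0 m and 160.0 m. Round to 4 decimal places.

0.0571 knots/m

Power law: V₂ = V₁ · (z₂/z₁)^α = 12.3 × (5.3333)^0.282 = 19.7205 knots
ΔV/Δz = (19.7205 − 12.3)/(160.0 − 30.0) = 7.4205/130.0000 = 0.05708 knots/m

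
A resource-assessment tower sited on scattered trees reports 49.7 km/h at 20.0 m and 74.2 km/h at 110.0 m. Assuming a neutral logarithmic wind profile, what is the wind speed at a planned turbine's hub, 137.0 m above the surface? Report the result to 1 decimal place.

Log law: V ∝ ln(z/z₀). From the pair, with r = V₁/V₂ = 0.66981,
ln z₀ = (ln z₁ − r·ln z₂)/(1 − r) = (2.9957 − 0.66981×4.7005)/0.33019 = -0.4625 → z₀ = 0.6297 m
V₃ = V₁ · ln(z₃/z₀)/ln(z₁/z₀) = 49.7 × 5.3825/3.4582 = 77.3546 km/h

77.4 km/h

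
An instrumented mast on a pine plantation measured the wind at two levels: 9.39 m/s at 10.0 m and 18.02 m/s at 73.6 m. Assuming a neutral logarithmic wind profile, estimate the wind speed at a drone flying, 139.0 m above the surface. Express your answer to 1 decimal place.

20.8 m/s

Log law: V ∝ ln(z/z₀). From the pair, with r = V₁/V₂ = 0.52109,
ln z₀ = (ln z₁ − r·ln z₂)/(1 − r) = (2.3026 − 0.52109×4.2986)/0.47891 = 0.1307 → z₀ = 1.140 m
V₃ = V₁ · ln(z₃/z₀)/ln(z₁/z₀) = 9.39 × 4.8037/2.1718 = 20.7690 m/s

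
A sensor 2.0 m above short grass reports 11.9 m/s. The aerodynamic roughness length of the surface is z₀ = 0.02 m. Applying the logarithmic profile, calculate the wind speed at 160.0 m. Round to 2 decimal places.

23.22 m/s

Log law: V(z) ∝ ln(z/z₀), so V₂/V₁ = ln(z₂/z₀) / ln(z₁/z₀).
ln(160.0/0.02) = 8.9872, ln(2.0/0.02) = 4.6052
V₂ = 11.9 × 8.9872/4.6052 = 11.9 × 1.9515 = 23.2234 m/s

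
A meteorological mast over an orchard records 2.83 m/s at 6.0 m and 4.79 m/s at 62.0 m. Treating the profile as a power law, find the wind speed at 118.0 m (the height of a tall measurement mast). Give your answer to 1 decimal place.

5.5 m/s

First find α: α = ln(V₂/V₁)/ln(z₂/z₁) = ln(4.79/2.83)/ln(62.0/6.0) = 0.52625/2.33537 = 0.2253
Extrapolate from 62.0 m to 118.0 m: V₃ = 4.79 × (118.0/62.0)^0.2253 = 4.79 × 1.1561 = 5.5375 m/s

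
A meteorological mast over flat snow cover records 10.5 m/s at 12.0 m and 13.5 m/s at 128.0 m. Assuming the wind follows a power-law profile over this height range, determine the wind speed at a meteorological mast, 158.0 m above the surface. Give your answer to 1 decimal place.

First find α: α = ln(V₂/V₁)/ln(z₂/z₁) = ln(13.5/10.5)/ln(128.0/12.0) = 0.25131/2.36712 = 0.1062
Extrapolate from 128.0 m to 158.0 m: V₃ = 13.5 × (158.0/128.0)^0.1062 = 13.5 × 1.0226 = 13.8052 m/s

13.8 m/s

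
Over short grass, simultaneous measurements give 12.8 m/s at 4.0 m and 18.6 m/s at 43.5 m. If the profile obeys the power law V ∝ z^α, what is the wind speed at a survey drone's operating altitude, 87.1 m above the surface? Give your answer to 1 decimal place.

20.7 m/s

First find α: α = ln(V₂/V₁)/ln(z₂/z₁) = ln(18.6/12.8)/ln(43.5/4.0) = 0.37372/2.38647 = 0.1566
Extrapolate from 43.5 m to 87.1 m: V₃ = 18.6 × (87.1/43.5)^0.1566 = 18.6 × 1.1149 = 20.7363 m/s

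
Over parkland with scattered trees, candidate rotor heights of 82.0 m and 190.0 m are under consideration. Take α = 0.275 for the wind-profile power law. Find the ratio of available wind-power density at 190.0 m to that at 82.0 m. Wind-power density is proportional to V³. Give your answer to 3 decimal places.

2.000

Speed ratio: V_B/V_A = (z_B/z_A)^α = (190.0/82.0)^0.275 = (2.3171)^0.275 = 1.25996
Power-density ratio: P_B/P_A = (V_B/V_A)³ = (1.25996)³ = 2.00021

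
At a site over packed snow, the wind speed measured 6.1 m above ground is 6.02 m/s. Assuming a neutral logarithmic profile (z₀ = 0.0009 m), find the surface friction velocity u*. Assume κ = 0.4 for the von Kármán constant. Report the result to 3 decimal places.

u* ≈ 0.273 m/s

Log law: V(z) = (u*/κ) · ln(z/z₀) ⇒ u* = κ · V / ln(z/z₀)
u* = 0.4 × 6.02 / ln(6.1/0.0009) = 0.4 × 6.02 / 8.8214
   = 2.4080 / 8.8214 = 0.2730 m/s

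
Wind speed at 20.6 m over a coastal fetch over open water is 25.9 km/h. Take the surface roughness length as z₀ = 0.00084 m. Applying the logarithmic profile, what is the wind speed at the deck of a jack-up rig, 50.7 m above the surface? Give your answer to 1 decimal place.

Log law: V(z) ∝ ln(z/z₀), so V₂/V₁ = ln(z₂/z₀) / ln(z₁/z₀).
ln(50.7/0.00084) = 11.0080, ln(20.6/0.00084) = 10.1074
V₂ = 25.9 × 11.0080/10.1074 = 25.9 × 1.0891 = 28.2079 km/h

28.2 km/h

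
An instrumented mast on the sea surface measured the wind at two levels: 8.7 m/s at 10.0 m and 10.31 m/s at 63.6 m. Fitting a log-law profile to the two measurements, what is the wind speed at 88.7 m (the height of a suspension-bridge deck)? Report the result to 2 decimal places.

Log law: V ∝ ln(z/z₀). From the pair, with r = V₁/V₂ = 0.84384,
ln z₀ = (ln z₁ − r·ln z₂)/(1 − r) = (2.3026 − 0.84384×4.1526)/0.15616 = -7.6945 → z₀ = 0.0004553 m
V₃ = V₁ · ln(z₃/z₀)/ln(z₁/z₀) = 8.7 × 12.1797/9.9970 = 10.5995 m/s

10.60 m/s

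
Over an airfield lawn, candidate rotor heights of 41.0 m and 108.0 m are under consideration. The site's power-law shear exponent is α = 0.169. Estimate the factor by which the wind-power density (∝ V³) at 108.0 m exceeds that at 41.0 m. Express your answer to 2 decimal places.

1.63

Speed ratio: V_B/V_A = (z_B/z_A)^α = (108.0/41.0)^0.169 = (2.6341)^0.169 = 1.17785
Power-density ratio: P_B/P_A = (V_B/V_A)³ = (1.17785)³ = 1.63405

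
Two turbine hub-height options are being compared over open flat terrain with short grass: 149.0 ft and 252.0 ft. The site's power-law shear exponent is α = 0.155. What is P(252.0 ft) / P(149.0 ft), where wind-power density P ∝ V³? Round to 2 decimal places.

Speed ratio: V_B/V_A = (z_B/z_A)^α = (252.0/149.0)^0.155 = (1.6913)^0.155 = 1.08486
Power-density ratio: P_B/P_A = (V_B/V_A)³ = (1.08486)³ = 1.27679

1.28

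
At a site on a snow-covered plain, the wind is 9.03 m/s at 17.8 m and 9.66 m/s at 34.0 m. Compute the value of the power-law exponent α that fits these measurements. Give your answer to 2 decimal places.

α ≈ 0.10

Power law: V₂/V₁ = (z₂/z₁)^α ⇒ α = ln(V₂/V₁) / ln(z₂/z₁)
α = ln(9.66/9.03) / ln(34.0/17.8) = ln(1.0698) / ln(1.9101)
  = 0.06744 / 0.64716 = 0.10421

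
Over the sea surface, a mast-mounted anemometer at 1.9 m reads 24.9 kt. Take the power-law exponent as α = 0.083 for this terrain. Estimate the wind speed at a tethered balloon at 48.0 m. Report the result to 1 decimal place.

Power-law profile: V₂ = V₁ · (z₂/z₁)^α
V₂ = 24.9 × (48.0/1.9)^0.083 = 24.9 × (25.2632)^0.083
    = 24.9 × 1.3074 = 32.5541 kt

32.6 kt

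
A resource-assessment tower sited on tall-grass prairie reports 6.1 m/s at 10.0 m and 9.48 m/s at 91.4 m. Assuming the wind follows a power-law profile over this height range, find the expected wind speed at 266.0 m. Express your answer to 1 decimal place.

First find α: α = ln(V₂/V₁)/ln(z₂/z₁) = ln(9.48/6.1)/ln(91.4/10.0) = 0.44090/2.21266 = 0.1993
Extrapolate from 91.4 m to 266.0 m: V₃ = 9.48 × (266.0/91.4)^0.1993 = 9.48 × 1.2372 = 11.7288 m/s

11.7 m/s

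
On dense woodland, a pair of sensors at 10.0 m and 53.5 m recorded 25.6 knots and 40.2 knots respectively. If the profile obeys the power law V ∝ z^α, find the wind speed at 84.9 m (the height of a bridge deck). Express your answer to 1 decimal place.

First find α: α = ln(V₂/V₁)/ln(z₂/z₁) = ln(40.2/25.6)/ln(53.5/10.0) = 0.45127/1.67710 = 0.2691
Extrapolate from 53.5 m to 84.9 m: V₃ = 40.2 × (84.9/53.5)^0.2691 = 40.2 × 1.1323 = 45.5188 knots

45.5 knots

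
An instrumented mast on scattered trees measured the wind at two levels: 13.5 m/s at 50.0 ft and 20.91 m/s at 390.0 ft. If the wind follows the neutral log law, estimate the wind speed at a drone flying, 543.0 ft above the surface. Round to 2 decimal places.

22.10 m/s

Log law: V ∝ ln(z/z₀). From the pair, with r = V₁/V₂ = 0.64562,
ln z₀ = (ln z₁ − r·ln z₂)/(1 − r) = (3.9120 − 0.64562×5.9661)/0.35438 = 0.1697 → z₀ = 1.185 ft
V₃ = V₁ · ln(z₃/z₀)/ln(z₁/z₀) = 13.5 × 6.1274/3.7423 = 22.1039 m/s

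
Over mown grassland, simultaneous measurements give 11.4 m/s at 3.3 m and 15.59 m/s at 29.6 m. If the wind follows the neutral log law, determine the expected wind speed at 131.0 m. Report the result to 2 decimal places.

18.43 m/s

Log law: V ∝ ln(z/z₀). From the pair, with r = V₁/V₂ = 0.73124,
ln z₀ = (ln z₁ − r·ln z₂)/(1 − r) = (1.1939 − 0.73124×3.3878)/0.26876 = -4.7750 → z₀ = 0.008438 m
V₃ = V₁ · ln(z₃/z₀)/ln(z₁/z₀) = 11.4 × 9.6502/5.9690 = 18.4308 m/s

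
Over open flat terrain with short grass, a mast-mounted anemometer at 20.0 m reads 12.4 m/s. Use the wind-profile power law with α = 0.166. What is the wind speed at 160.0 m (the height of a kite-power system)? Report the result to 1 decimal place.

Power-law profile: V₂ = V₁ · (z₂/z₁)^α
V₂ = 12.4 × (160.0/20.0)^0.166 = 12.4 × (8.0000)^0.166
    = 12.4 × 1.4123 = 17.5120 m/s

17.5 m/s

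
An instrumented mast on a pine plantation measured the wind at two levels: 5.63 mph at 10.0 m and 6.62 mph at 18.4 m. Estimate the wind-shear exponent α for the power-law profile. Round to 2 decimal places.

α ≈ 0.27

Power law: V₂/V₁ = (z₂/z₁)^α ⇒ α = ln(V₂/V₁) / ln(z₂/z₁)
α = ln(6.62/5.63) / ln(18.4/10.0) = ln(1.1758) / ln(1.8400)
  = 0.16199 / 0.60977 = 0.26565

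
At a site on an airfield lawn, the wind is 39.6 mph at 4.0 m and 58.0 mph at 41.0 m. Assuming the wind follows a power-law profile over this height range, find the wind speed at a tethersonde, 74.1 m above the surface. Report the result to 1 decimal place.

63.9 mph

First find α: α = ln(V₂/V₁)/ln(z₂/z₁) = ln(58.0/39.6)/ln(41.0/4.0) = 0.38161/2.32728 = 0.1640
Extrapolate from 41.0 m to 74.1 m: V₃ = 58.0 × (74.1/41.0)^0.1640 = 58.0 × 1.1019 = 63.9109 mph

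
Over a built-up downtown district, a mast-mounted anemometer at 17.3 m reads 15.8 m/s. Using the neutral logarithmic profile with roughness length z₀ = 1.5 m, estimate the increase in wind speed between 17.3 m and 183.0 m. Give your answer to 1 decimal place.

15.2 m/s

Log law: V₂ = V₁ · ln(z₂/z₀)/ln(z₁/z₀) = 15.8 × 4.8040/2.4452 = 31.0413 m/s
ΔV = 31.0413 − 15.8 = 15.2413 m/s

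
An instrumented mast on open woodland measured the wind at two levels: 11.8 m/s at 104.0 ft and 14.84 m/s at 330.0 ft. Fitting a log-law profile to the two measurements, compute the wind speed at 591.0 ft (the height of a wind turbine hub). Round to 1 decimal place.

16.4 m/s

Log law: V ∝ ln(z/z₀). From the pair, with r = V₁/V₂ = 0.79515,
ln z₀ = (ln z₁ − r·ln z₂)/(1 − r) = (4.6444 − 0.79515×5.7991)/0.20485 = 0.1623 → z₀ = 1.176 ft
V₃ = V₁ · ln(z₃/z₀)/ln(z₁/z₀) = 11.8 × 6.2195/4.4821 = 16.3741 m/s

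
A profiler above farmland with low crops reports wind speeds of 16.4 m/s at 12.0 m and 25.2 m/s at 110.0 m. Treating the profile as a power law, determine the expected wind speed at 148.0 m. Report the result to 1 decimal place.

First find α: α = ln(V₂/V₁)/ln(z₂/z₁) = ln(25.2/16.4)/ln(110.0/12.0) = 0.42956/2.21557 = 0.1939
Extrapolate from 110.0 m to 148.0 m: V₃ = 25.2 × (148.0/110.0)^0.1939 = 25.2 × 1.0592 = 26.6923 m/s

26.7 m/s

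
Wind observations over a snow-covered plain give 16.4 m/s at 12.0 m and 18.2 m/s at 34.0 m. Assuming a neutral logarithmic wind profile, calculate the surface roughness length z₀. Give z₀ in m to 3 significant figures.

Log law: V(z) ∝ ln(z/z₀). With r = V₁/V₂ = 16.4/18.2 = 0.90110,
r · ln(z₂/z₀) = ln(z₁/z₀) ⇒ ln z₀ = (ln z₁ − r·ln z₂)/(1 − r)
ln z₀ = (2.48491 − 0.90110×3.52636) / 0.09890 = -7.0039
z₀ = exp(-7.0039) = 0.0009083 m

z₀ ≈ 0.000908 m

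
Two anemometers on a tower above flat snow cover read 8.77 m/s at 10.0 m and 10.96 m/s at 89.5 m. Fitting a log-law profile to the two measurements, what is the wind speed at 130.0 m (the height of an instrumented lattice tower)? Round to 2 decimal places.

Log law: V ∝ ln(z/z₀). From the pair, with r = V₁/V₂ = 0.80018,
ln z₀ = (ln z₁ − r·ln z₂)/(1 − r) = (2.3026 − 0.80018×4.4942)/0.19982 = -6.4740 → z₀ = 0.001543 m
V₃ = V₁ · ln(z₃/z₀)/ln(z₁/z₀) = 8.77 × 11.3416/8.7766 = 11.3330 m/s

11.33 m/s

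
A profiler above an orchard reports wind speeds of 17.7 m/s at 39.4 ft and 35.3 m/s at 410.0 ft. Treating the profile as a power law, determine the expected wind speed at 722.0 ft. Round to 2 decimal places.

First find α: α = ln(V₂/V₁)/ln(z₂/z₁) = ln(35.3/17.7)/ln(410.0/39.4) = 0.69032/2.34239 = 0.2947
Extrapolate from 410.0 ft to 722.0 ft: V₃ = 35.3 × (722.0/410.0)^0.2947 = 35.3 × 1.1815 = 41.7061 m/s

41.71 m/s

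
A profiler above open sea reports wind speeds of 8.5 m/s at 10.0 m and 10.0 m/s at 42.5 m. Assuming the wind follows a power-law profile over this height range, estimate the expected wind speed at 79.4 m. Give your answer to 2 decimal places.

First find α: α = ln(V₂/V₁)/ln(z₂/z₁) = ln(10.0/8.5)/ln(42.5/10.0) = 0.16252/1.44692 = 0.1123
Extrapolate from 42.5 m to 79.4 m: V₃ = 10.0 × (79.4/42.5)^0.1123 = 10.0 × 1.0727 = 10.7272 m/s

10.73 m/s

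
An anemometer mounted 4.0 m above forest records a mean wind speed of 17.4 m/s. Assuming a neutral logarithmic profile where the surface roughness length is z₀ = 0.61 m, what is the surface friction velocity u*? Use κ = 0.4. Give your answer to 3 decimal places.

u* ≈ 3.701 m/s

Log law: V(z) = (u*/κ) · ln(z/z₀) ⇒ u* = κ · V / ln(z/z₀)
u* = 0.4 × 17.4 / ln(4.0/0.61) = 0.4 × 17.4 / 1.8806
   = 6.9600 / 1.8806 = 3.7010 m/s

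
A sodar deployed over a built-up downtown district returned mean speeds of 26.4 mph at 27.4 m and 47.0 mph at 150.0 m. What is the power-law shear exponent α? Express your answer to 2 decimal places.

α ≈ 0.34

Power law: V₂/V₁ = (z₂/z₁)^α ⇒ α = ln(V₂/V₁) / ln(z₂/z₁)
α = ln(47.0/26.4) / ln(150.0/27.4) = ln(1.7803) / ln(5.4745)
  = 0.57678 / 1.70009 = 0.33927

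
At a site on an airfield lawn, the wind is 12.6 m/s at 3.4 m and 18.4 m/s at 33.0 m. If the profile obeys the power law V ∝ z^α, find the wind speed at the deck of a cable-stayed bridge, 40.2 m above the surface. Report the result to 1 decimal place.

First find α: α = ln(V₂/V₁)/ln(z₂/z₁) = ln(18.4/12.6)/ln(33.0/3.4) = 0.37865/2.27273 = 0.1666
Extrapolate from 33.0 m to 40.2 m: V₃ = 18.4 × (40.2/33.0)^0.1666 = 18.4 × 1.0334 = 19.0151 m/s

19.0 m/s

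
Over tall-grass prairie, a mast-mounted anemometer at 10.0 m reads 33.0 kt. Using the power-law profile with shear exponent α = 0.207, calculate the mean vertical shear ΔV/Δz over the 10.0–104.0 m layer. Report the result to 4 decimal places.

0.2190 kt/m

Power law: V₂ = V₁ · (z₂/z₁)^α = 33.0 × (10.4000)^0.207 = 53.5846 kt
ΔV/Δz = (53.5846 − 33.0)/(104.0 − 10.0) = 20.5846/94.0000 = 0.21898 kt/m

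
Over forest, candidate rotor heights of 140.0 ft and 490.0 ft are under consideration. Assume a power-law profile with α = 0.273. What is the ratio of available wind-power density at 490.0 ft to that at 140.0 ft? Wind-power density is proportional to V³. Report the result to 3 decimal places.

Speed ratio: V_B/V_A = (z_B/z_A)^α = (490.0/140.0)^0.273 = (3.5000)^0.273 = 1.40777
Power-density ratio: P_B/P_A = (V_B/V_A)³ = (1.40777)³ = 2.78992

2.790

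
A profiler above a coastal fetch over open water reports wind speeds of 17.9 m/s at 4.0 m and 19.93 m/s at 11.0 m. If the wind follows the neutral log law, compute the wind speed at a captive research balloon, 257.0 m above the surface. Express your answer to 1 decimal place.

Log law: V ∝ ln(z/z₀). From the pair, with r = V₁/V₂ = 0.89814,
ln z₀ = (ln z₁ − r·ln z₂)/(1 − r) = (1.3863 − 0.89814×2.3979)/0.10186 = -7.5337 → z₀ = 0.0005347 m
V₃ = V₁ · ln(z₃/z₀)/ln(z₁/z₀) = 17.9 × 13.0828/8.9200 = 26.2535 m/s

26.3 m/s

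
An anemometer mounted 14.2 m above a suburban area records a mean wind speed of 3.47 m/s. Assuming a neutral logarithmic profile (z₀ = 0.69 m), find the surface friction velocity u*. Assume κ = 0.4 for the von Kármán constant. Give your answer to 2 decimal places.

u* ≈ 0.46 m/s

Log law: V(z) = (u*/κ) · ln(z/z₀) ⇒ u* = κ · V / ln(z/z₀)
u* = 0.4 × 3.47 / ln(14.2/0.69) = 0.4 × 3.47 / 3.0243
   = 1.3880 / 3.0243 = 0.4589 m/s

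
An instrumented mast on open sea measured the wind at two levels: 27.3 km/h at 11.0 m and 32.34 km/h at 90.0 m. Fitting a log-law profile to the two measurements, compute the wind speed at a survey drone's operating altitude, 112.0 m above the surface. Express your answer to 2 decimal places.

Log law: V ∝ ln(z/z₀). From the pair, with r = V₁/V₂ = 0.84416,
ln z₀ = (ln z₁ − r·ln z₂)/(1 − r) = (2.3979 − 0.84416×4.4998)/0.15584 = -8.9875 → z₀ = 0.0001250 m
V₃ = V₁ · ln(z₃/z₀)/ln(z₁/z₀) = 27.3 × 13.7060/11.3854 = 32.8644 km/h

32.86 km/h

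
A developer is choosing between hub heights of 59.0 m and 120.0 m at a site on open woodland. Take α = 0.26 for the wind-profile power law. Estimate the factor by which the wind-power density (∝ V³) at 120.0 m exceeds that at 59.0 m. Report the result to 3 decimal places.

Speed ratio: V_B/V_A = (z_B/z_A)^α = (120.0/59.0)^0.26 = (2.0339)^0.26 = 1.20272
Power-density ratio: P_B/P_A = (V_B/V_A)³ = (1.20272)³ = 1.73979

1.740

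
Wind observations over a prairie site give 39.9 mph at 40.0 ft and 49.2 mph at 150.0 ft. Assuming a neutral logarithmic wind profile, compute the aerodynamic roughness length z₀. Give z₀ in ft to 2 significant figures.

Log law: V(z) ∝ ln(z/z₀). With r = V₁/V₂ = 39.9/49.2 = 0.81098,
r · ln(z₂/z₀) = ln(z₁/z₀) ⇒ ln z₀ = (ln z₁ − r·ln z₂)/(1 − r)
ln z₀ = (3.68888 − 0.81098×5.01064) / 0.18902 = -1.9819
z₀ = exp(-1.9819) = 0.1378 ft

z₀ ≈ 0.14 ft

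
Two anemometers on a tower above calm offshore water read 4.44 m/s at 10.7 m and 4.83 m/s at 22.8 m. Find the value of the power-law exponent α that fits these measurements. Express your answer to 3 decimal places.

α ≈ 0.111

Power law: V₂/V₁ = (z₂/z₁)^α ⇒ α = ln(V₂/V₁) / ln(z₂/z₁)
α = ln(4.83/4.44) / ln(22.8/10.7) = ln(1.0878) / ln(2.1308)
  = 0.08419 / 0.75652 = 0.11129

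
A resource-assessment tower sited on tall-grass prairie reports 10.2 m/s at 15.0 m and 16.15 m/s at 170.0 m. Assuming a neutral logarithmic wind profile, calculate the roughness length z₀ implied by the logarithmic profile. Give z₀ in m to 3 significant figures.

Log law: V(z) ∝ ln(z/z₀). With r = V₁/V₂ = 10.2/16.15 = 0.63158,
r · ln(z₂/z₀) = ln(z₁/z₀) ⇒ ln z₀ = (ln z₁ − r·ln z₂)/(1 − r)
ln z₀ = (2.70805 − 0.63158×5.13580) / 0.36842 = -1.4538
z₀ = exp(-1.4538) = 0.2337 m

z₀ ≈ 0.234 m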